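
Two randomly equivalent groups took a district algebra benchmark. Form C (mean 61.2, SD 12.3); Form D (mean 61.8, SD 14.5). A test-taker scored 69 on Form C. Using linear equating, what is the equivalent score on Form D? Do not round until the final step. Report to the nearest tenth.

71.0

Linear equating: y = (SD_Y/SD_X)(x − M_X) + M_Y
y = (14.5/12.3)(69 − 61.2) + 61.8
y = 1.178862 × 7.8 + 61.8 = 9.1951 + 61.8 = 71.0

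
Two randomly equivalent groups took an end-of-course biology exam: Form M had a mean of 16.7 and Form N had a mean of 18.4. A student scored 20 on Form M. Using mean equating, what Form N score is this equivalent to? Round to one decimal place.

Mean equating: y = x + (M_Y − M_X) = 20 + (18.4 − 16.7) = 21.7

21.7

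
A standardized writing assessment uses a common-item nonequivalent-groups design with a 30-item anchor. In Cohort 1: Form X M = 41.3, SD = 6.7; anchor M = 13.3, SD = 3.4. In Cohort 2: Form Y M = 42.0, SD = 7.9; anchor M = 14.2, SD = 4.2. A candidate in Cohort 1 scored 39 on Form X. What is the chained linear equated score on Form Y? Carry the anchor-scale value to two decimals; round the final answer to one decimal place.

38.1

Form X → anchor (Cohort 1): v = (3.4/6.7)(39 − 41.3) + 13.3 = 12.13
anchor → Form Y (Cohort 2): y = (7.9/4.2)(12.13 − 14.2) + 42.0 = 38.1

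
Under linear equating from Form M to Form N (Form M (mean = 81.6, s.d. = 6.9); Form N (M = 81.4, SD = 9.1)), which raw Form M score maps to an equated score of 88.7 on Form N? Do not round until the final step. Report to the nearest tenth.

Invert y = (SD_Y/SD_X)(x − M_X) + M_Y:
x = (SD_X/SD_Y)(y − M_Y) + M_X = (6.9/9.1)(88.7 − 81.4) + 81.6
x = 0.758242 × 7.300 + 81.6 = 87.1

87.1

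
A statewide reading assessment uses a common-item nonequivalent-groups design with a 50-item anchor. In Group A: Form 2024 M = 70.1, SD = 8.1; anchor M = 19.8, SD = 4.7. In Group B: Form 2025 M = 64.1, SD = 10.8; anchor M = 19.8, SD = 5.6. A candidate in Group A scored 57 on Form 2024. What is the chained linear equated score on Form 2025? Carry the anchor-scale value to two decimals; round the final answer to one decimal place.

49.4

Form 2024 → anchor (Group A): v = (4.7/8.1)(57 − 70.1) + 19.8 = 12.20
anchor → Form 2025 (Group B): y = (10.8/5.6)(12.20 − 19.8) + 64.1 = 49.4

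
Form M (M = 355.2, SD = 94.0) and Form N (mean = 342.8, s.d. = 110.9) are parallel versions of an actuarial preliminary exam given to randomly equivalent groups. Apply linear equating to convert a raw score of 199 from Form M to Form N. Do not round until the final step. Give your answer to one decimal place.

158.5

Linear equating: y = (SD_Y/SD_X)(x − M_X) + M_Y
y = (110.9/94.0)(199 − 355.2) + 342.8
y = 1.179787 × -156.2 + 342.8 = -184.2828 + 342.8 = 158.5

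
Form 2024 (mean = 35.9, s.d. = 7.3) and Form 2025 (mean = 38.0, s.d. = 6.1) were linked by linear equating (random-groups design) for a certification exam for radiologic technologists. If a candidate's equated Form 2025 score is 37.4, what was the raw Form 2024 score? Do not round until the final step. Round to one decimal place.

35.2

Invert y = (SD_Y/SD_X)(x − M_X) + M_Y:
x = (SD_X/SD_Y)(y − M_Y) + M_X = (7.3/6.1)(37.4 − 38.0) + 35.9
x = 1.196721 × -0.600 + 35.9 = 35.2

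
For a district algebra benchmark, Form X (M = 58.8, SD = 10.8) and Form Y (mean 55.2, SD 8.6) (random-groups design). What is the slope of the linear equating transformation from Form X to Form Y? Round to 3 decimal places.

0.796

A = SD_Y / SD_X = 8.6 / 10.8 = 0.796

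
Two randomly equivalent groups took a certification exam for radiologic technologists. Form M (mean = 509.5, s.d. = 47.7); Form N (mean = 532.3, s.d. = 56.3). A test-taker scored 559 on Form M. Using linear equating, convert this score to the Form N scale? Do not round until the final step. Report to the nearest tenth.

Linear equating: y = (SD_Y/SD_X)(x − M_X) + M_Y
y = (56.3/47.7)(559 − 509.5) + 532.3
y = 1.180294 × 49.5 + 532.3 = 58.4245 + 532.3 = 590.7

590.7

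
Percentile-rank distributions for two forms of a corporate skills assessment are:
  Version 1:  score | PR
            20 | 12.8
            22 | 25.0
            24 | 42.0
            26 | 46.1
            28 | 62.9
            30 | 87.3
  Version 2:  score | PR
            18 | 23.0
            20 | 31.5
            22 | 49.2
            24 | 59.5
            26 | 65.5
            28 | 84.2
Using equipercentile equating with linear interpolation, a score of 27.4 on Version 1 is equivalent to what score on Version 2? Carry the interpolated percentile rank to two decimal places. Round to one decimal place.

PR of 27.4 on Version 1: 46.1 + (27.4 − 26)/(28 − 26) × (62.9 − 46.1) = 57.86
On Version 2, PR 57.86 falls between score 22 (PR 49.2) and 24 (PR 59.5).
Interpolate: 22 + (57.86 − 49.2)/(59.5 − 49.2) × (24 − 22) = 23.7

23.7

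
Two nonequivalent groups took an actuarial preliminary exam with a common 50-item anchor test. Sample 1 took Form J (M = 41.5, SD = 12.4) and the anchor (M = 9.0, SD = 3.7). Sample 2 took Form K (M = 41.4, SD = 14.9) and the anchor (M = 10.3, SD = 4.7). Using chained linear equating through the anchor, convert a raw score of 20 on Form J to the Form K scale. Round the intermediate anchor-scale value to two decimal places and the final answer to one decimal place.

16.9

Form J → anchor (Sample 1): v = (3.7/12.4)(20 − 41.5) + 9.0 = 2.58
anchor → Form K (Sample 2): y = (14.9/4.7)(2.58 − 10.3) + 41.4 = 16.9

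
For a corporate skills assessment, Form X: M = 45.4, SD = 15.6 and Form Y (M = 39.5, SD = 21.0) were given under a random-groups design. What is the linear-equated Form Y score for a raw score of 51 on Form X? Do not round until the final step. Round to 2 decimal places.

47.04

Linear equating: y = (SD_Y/SD_X)(x − M_X) + M_Y
y = (21.0/15.6)(51 − 45.4) + 39.5
y = 1.346154 × 5.6 + 39.5 = 7.5385 + 39.5 = 47.04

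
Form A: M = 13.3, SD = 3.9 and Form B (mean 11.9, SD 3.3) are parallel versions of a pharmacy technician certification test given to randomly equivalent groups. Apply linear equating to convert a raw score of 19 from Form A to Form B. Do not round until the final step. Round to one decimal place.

Linear equating: y = (SD_Y/SD_X)(x − M_X) + M_Y
y = (3.3/3.9)(19 − 13.3) + 11.9
y = 0.846154 × 5.7 + 11.9 = 4.8231 + 11.9 = 16.7

16.7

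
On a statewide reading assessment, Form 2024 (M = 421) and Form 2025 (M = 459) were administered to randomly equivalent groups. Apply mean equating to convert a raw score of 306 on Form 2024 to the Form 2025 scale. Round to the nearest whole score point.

Mean equating: y = x + (M_Y − M_X) = 306 + (459 − 421) = 344

344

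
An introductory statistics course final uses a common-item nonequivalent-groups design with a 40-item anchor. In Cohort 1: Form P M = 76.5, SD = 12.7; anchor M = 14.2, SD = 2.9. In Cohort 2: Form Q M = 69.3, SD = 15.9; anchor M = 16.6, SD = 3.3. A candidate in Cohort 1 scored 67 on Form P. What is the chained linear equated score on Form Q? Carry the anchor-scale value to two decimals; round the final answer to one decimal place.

Form P → anchor (Cohort 1): v = (2.9/12.7)(67 − 76.5) + 14.2 = 12.03
anchor → Form Q (Cohort 2): y = (15.9/3.3)(12.03 − 16.6) + 69.3 = 47.3

47.3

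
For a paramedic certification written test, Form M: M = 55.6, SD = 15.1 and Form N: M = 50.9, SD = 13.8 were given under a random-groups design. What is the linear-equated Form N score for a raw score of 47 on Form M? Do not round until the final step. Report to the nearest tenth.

43.0

Linear equating: y = (SD_Y/SD_X)(x − M_X) + M_Y
y = (13.8/15.1)(47 − 55.6) + 50.9
y = 0.913907 × -8.6 + 50.9 = -7.8596 + 50.9 = 43.0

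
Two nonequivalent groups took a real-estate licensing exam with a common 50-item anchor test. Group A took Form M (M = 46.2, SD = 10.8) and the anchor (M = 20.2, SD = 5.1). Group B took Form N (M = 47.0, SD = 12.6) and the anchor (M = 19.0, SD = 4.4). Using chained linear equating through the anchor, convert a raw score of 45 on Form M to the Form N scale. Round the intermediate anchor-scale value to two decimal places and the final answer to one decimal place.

48.8

Form M → anchor (Group A): v = (5.1/10.8)(45 − 46.2) + 20.2 = 19.63
anchor → Form N (Group B): y = (12.6/4.4)(19.63 − 19.0) + 47.0 = 48.8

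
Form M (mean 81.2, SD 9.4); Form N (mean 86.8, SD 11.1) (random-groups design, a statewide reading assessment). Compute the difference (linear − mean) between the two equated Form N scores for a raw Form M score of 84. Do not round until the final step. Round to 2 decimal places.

0.51

Mean-equated: 84 + (86.8 − 81.2) = 89.60
Linear-equated: (11.1/9.4)(84 − 81.2) + 86.8 = 90.106
Difference = 90.106 − 89.60 = 0.51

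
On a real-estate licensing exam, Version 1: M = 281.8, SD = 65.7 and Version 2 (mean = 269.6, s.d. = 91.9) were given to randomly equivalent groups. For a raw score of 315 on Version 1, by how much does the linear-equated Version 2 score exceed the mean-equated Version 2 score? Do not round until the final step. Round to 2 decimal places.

Mean-equated: 315 + (269.6 − 281.8) = 302.80
Linear-equated: (91.9/65.7)(315 − 281.8) + 269.6 = 316.040
Difference = 316.040 − 302.80 = 13.24

13.24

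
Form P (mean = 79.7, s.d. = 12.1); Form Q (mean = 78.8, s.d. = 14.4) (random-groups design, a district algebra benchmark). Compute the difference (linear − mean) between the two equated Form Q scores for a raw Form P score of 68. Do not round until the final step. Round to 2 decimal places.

-2.22

Mean-equated: 68 + (78.8 − 79.7) = 67.10
Linear-equated: (14.4/12.1)(68 − 79.7) + 78.8 = 64.876
Difference = 64.876 − 67.10 = -2.22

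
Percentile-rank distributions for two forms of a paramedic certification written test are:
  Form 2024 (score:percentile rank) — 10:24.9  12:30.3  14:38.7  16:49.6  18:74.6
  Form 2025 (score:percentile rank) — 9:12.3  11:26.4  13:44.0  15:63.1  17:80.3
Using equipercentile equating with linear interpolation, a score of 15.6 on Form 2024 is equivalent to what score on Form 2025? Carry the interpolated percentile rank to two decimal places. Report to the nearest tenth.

13.4

PR of 15.6 on Form 2024: 38.7 + (15.6 − 14)/(16 − 14) × (49.6 − 38.7) = 47.42
On Form 2025, PR 47.42 falls between score 13 (PR 44.0) and 15 (PR 63.1).
Interpolate: 13 + (47.42 − 44.0)/(63.1 − 44.0) × (15 − 13) = 13.4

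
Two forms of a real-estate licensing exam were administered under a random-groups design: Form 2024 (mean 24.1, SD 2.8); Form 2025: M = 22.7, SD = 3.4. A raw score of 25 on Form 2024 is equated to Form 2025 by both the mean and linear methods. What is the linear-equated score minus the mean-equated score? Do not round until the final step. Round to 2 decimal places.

0.19

Mean-equated: 25 + (22.7 − 24.1) = 23.60
Linear-equated: (3.4/2.8)(25 − 24.1) + 22.7 = 23.793
Difference = 23.793 − 23.60 = 0.19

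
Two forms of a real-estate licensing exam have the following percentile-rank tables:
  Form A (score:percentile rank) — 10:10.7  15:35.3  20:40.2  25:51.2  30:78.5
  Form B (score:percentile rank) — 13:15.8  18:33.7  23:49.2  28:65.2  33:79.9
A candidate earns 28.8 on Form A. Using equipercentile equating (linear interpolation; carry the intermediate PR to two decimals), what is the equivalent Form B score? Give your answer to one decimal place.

PR of 28.8 on Form A: 51.2 + (28.8 − 25)/(30 − 25) × (78.5 − 51.2) = 71.95
On Form B, PR 71.95 falls between score 28 (PR 65.2) and 33 (PR 79.9).
Interpolate: 28 + (71.95 − 65.2)/(79.9 − 65.2) × (33 − 28) = 30.3

30.3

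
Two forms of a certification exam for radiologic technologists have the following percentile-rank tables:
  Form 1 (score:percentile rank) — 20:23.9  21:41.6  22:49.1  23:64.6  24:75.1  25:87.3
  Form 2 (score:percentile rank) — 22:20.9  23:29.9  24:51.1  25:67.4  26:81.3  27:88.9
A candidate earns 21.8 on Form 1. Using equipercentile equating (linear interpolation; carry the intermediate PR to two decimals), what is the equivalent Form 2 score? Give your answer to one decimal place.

23.8

PR of 21.8 on Form 1: 41.6 + (21.8 − 21)/(22 − 21) × (49.1 − 41.6) = 47.60
On Form 2, PR 47.60 falls between score 23 (PR 29.9) and 24 (PR 51.1).
Interpolate: 23 + (47.60 − 29.9)/(51.1 − 29.9) × (24 − 23) = 23.8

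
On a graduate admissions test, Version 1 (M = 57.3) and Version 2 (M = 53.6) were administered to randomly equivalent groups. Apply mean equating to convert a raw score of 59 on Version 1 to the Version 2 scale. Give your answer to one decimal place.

55.3

Mean equating: y = x + (M_Y − M_X) = 59 + (53.6 − 57.3) = 55.3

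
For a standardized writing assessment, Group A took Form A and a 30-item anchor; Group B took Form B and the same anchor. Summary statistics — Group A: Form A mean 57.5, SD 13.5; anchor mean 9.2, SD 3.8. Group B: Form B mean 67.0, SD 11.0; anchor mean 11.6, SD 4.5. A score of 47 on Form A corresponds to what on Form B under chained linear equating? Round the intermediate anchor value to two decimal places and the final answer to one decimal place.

53.9

Form A → anchor (Group A): v = (3.8/13.5)(47 − 57.5) + 9.2 = 6.24
anchor → Form B (Group B): y = (11.0/4.5)(6.24 − 11.6) + 67.0 = 53.9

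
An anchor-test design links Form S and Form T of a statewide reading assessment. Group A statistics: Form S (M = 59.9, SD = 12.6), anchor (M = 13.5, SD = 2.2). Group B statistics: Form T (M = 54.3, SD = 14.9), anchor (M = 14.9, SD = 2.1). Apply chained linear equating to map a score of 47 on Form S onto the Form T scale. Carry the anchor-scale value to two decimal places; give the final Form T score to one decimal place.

Form S → anchor (Group A): v = (2.2/12.6)(47 − 59.9) + 13.5 = 11.25
anchor → Form T (Group B): y = (14.9/2.1)(11.25 − 14.9) + 54.3 = 28.4

28.4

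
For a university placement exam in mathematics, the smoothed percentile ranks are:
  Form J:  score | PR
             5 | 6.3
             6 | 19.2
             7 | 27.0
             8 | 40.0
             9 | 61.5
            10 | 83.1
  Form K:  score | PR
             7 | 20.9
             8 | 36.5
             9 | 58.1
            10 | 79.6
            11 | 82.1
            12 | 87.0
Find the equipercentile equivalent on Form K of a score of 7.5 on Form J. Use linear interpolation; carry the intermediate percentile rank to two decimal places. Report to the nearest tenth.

7.8

PR of 7.5 on Form J: 27.0 + (7.5 − 7)/(8 − 7) × (40.0 − 27.0) = 33.50
On Form K, PR 33.50 falls between score 7 (PR 20.9) and 8 (PR 36.5).
Interpolate: 7 + (33.50 − 20.9)/(36.5 − 20.9) × (8 − 7) = 7.8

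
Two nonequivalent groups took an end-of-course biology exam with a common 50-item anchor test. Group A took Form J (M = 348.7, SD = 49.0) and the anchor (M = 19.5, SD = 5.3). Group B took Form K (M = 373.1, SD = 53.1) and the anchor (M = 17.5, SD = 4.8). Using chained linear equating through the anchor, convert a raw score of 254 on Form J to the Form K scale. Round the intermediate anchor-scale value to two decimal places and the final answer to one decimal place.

Form J → anchor (Group A): v = (5.3/49.0)(254 − 348.7) + 19.5 = 9.26
anchor → Form K (Group B): y = (53.1/4.8)(9.26 − 17.5) + 373.1 = 281.9

281.9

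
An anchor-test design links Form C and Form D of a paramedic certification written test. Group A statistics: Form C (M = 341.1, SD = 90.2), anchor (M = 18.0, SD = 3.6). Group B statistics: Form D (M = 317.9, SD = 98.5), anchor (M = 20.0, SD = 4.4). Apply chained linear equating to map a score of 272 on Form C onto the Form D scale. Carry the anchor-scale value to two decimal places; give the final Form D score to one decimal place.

Form C → anchor (Group A): v = (3.6/90.2)(272 − 341.1) + 18.0 = 15.24
anchor → Form D (Group B): y = (98.5/4.4)(15.24 − 20.0) + 317.9 = 211.3

211.3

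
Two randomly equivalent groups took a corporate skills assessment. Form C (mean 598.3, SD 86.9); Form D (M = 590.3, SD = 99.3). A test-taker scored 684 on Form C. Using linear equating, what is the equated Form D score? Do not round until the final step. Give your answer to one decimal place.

Linear equating: y = (SD_Y/SD_X)(x − M_X) + M_Y
y = (99.3/86.9)(684 − 598.3) + 590.3
y = 1.142693 × 85.7 + 590.3 = 97.9288 + 590.3 = 688.2

688.2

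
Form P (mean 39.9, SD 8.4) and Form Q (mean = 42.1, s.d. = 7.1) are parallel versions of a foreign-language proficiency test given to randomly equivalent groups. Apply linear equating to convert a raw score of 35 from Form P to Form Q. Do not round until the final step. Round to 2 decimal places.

Linear equating: y = (SD_Y/SD_X)(x − M_X) + M_Y
y = (7.1/8.4)(35 − 39.9) + 42.1
y = 0.845238 × -4.9 + 42.1 = -4.1417 + 42.1 = 37.96

37.96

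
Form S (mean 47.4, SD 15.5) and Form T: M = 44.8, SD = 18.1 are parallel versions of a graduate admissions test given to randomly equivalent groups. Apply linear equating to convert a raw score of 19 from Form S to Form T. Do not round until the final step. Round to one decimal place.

11.6

Linear equating: y = (SD_Y/SD_X)(x − M_X) + M_Y
y = (18.1/15.5)(19 − 47.4) + 44.8
y = 1.167742 × -28.4 + 44.8 = -33.1639 + 44.8 = 11.6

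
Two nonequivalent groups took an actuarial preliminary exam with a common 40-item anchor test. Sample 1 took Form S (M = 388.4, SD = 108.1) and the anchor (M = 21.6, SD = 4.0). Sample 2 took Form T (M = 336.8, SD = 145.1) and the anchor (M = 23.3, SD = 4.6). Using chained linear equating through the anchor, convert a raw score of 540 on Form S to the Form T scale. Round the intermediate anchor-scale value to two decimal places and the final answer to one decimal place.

460.1

Form S → anchor (Sample 1): v = (4.0/108.1)(540 − 388.4) + 21.6 = 27.21
anchor → Form T (Sample 2): y = (145.1/4.6)(27.21 − 23.3) + 336.8 = 460.1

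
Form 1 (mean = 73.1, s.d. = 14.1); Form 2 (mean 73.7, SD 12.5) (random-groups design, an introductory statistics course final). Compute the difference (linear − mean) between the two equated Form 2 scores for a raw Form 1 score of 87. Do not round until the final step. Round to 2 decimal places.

Mean-equated: 87 + (73.7 − 73.1) = 87.60
Linear-equated: (12.5/14.1)(87 − 73.1) + 73.7 = 86.023
Difference = 86.023 − 87.60 = -1.58

-1.58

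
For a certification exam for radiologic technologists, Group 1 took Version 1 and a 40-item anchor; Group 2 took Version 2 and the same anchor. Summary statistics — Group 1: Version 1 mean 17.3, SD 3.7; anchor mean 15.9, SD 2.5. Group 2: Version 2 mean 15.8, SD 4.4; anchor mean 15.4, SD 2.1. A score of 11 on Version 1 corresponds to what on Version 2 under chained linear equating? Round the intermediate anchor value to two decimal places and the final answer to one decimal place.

Version 1 → anchor (Group 1): v = (2.5/3.7)(11 − 17.3) + 15.9 = 11.64
anchor → Version 2 (Group 2): y = (4.4/2.1)(11.64 − 15.4) + 15.8 = 7.9

7.9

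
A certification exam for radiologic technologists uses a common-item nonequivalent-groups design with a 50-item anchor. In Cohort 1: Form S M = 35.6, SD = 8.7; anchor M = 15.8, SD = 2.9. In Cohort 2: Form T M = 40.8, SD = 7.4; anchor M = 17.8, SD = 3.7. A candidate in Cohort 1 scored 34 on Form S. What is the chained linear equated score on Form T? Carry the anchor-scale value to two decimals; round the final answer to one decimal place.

Form S → anchor (Cohort 1): v = (2.9/8.7)(34 − 35.6) + 15.8 = 15.27
anchor → Form T (Cohort 2): y = (7.4/3.7)(15.27 − 17.8) + 40.8 = 35.7

35.7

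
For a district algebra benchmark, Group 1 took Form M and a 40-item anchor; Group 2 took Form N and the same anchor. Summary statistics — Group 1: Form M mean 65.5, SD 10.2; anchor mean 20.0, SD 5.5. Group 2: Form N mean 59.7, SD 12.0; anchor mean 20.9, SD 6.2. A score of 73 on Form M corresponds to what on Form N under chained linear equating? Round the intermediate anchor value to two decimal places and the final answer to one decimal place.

65.8

Form M → anchor (Group 1): v = (5.5/10.2)(73 − 65.5) + 20.0 = 24.04
anchor → Form N (Group 2): y = (12.0/6.2)(24.04 − 20.9) + 59.7 = 65.8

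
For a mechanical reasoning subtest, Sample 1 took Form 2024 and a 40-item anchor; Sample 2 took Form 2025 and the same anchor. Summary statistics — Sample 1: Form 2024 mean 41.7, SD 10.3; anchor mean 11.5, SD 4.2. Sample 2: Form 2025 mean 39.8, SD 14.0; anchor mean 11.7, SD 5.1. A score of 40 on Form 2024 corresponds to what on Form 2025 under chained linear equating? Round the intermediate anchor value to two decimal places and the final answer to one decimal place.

Form 2024 → anchor (Sample 1): v = (4.2/10.3)(40 − 41.7) + 11.5 = 10.81
anchor → Form 2025 (Sample 2): y = (14.0/5.1)(10.81 − 11.7) + 39.8 = 37.4

37.4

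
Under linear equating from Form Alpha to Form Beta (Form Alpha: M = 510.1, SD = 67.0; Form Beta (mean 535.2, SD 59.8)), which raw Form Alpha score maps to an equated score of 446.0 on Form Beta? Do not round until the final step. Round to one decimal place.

Invert y = (SD_Y/SD_X)(x − M_X) + M_Y:
x = (SD_X/SD_Y)(y − M_Y) + M_X = (67.0/59.8)(446.0 − 535.2) + 510.1
x = 1.120401 × -89.200 + 510.1 = 410.2

410.2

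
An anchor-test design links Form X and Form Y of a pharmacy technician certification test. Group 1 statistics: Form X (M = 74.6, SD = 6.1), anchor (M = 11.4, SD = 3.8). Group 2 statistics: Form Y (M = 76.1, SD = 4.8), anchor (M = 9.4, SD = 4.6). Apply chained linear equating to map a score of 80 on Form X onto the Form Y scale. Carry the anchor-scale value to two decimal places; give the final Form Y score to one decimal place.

Form X → anchor (Group 1): v = (3.8/6.1)(80 − 74.6) + 11.4 = 14.76
anchor → Form Y (Group 2): y = (4.8/4.6)(14.76 − 9.4) + 76.1 = 81.7

81.7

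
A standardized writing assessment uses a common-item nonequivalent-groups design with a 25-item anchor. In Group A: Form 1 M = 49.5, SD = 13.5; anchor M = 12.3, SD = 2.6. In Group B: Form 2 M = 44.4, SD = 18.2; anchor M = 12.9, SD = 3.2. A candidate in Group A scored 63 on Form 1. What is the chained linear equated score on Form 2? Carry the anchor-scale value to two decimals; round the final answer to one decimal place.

55.8

Form 1 → anchor (Group A): v = (2.6/13.5)(63 − 49.5) + 12.3 = 14.90
anchor → Form 2 (Group B): y = (18.2/3.2)(14.90 − 12.9) + 44.4 = 55.8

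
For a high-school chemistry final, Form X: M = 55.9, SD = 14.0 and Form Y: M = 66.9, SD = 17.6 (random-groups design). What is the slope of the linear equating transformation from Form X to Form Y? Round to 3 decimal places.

A = SD_Y / SD_X = 17.6 / 14.0 = 1.257

1.257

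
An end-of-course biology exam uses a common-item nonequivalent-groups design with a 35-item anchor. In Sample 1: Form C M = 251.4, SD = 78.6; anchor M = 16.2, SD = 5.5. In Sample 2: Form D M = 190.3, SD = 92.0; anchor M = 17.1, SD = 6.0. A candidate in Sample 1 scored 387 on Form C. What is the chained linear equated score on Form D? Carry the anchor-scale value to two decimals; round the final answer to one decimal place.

Form C → anchor (Sample 1): v = (5.5/78.6)(387 − 251.4) + 16.2 = 25.69
anchor → Form D (Sample 2): y = (92.0/6.0)(25.69 − 17.1) + 190.3 = 322.0

322.0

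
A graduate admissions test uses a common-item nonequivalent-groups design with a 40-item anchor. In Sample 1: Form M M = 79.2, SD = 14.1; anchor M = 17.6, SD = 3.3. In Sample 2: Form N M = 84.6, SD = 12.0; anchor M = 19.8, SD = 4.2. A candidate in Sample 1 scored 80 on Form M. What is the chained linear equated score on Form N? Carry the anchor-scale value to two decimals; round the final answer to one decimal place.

Form M → anchor (Sample 1): v = (3.3/14.1)(80 − 79.2) + 17.6 = 17.79
anchor → Form N (Sample 2): y = (12.0/4.2)(17.79 − 19.8) + 84.6 = 78.9

78.9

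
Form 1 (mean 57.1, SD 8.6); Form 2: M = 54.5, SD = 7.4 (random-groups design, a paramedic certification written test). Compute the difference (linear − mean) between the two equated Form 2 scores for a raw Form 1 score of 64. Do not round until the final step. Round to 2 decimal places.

-0.96

Mean-equated: 64 + (54.5 − 57.1) = 61.40
Linear-equated: (7.4/8.6)(64 − 57.1) + 54.5 = 60.437
Difference = 60.437 − 61.40 = -0.96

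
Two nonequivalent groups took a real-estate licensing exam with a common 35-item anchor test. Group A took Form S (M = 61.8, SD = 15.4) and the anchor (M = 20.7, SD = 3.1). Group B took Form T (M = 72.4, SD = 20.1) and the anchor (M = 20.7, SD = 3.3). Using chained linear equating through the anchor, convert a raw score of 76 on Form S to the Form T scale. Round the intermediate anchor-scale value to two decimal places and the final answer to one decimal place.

89.8

Form S → anchor (Group A): v = (3.1/15.4)(76 − 61.8) + 20.7 = 23.56
anchor → Form T (Group B): y = (20.1/3.3)(23.56 − 20.7) + 72.4 = 89.8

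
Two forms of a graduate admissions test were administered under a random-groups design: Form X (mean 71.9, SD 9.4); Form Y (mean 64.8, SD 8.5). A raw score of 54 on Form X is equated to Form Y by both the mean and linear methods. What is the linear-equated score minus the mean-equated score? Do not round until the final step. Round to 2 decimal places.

Mean-equated: 54 + (64.8 − 71.9) = 46.90
Linear-equated: (8.5/9.4)(54 − 71.9) + 64.8 = 48.614
Difference = 48.614 − 46.90 = 1.71

1.71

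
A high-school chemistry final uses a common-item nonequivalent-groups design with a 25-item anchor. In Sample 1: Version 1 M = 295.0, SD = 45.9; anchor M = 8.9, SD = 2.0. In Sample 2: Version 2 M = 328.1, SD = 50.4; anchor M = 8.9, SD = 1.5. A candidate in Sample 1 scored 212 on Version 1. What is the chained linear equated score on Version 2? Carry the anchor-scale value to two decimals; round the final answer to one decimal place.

206.5

Version 1 → anchor (Sample 1): v = (2.0/45.9)(212 − 295.0) + 8.9 = 5.28
anchor → Version 2 (Sample 2): y = (50.4/1.5)(5.28 − 8.9) + 328.1 = 206.5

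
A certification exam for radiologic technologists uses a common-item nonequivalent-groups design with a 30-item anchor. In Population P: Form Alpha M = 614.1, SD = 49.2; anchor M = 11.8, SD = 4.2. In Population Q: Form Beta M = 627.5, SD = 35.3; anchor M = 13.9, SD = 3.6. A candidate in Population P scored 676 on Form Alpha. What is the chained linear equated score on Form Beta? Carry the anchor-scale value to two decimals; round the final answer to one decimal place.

Form Alpha → anchor (Population P): v = (4.2/49.2)(676 − 614.1) + 11.8 = 17.08
anchor → Form Beta (Population Q): y = (35.3/3.6)(17.08 − 13.9) + 627.5 = 658.7

658.7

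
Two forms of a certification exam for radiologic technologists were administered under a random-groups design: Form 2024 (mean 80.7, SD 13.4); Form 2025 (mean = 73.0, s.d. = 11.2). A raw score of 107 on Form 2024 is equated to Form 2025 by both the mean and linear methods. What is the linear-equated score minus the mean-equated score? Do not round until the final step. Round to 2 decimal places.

-4.32

Mean-equated: 107 + (73.0 − 80.7) = 99.30
Linear-equated: (11.2/13.4)(107 − 80.7) + 73.0 = 94.982
Difference = 94.982 − 99.30 = -4.32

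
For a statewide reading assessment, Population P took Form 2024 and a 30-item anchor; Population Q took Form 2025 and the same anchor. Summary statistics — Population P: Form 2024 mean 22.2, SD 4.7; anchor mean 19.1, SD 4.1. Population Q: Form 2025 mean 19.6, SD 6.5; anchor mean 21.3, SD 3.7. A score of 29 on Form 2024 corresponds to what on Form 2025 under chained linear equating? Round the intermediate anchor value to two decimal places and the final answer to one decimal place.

26.2

Form 2024 → anchor (Population P): v = (4.1/4.7)(29 − 22.2) + 19.1 = 25.03
anchor → Form 2025 (Population Q): y = (6.5/3.7)(25.03 − 21.3) + 19.6 = 26.2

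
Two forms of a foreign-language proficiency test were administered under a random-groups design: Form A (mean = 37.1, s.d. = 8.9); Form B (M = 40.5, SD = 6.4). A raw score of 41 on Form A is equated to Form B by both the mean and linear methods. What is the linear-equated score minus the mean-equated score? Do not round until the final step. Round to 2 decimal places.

Mean-equated: 41 + (40.5 − 37.1) = 44.40
Linear-equated: (6.4/8.9)(41 − 37.1) + 40.5 = 43.304
Difference = 43.304 − 44.40 = -1.10

-1.10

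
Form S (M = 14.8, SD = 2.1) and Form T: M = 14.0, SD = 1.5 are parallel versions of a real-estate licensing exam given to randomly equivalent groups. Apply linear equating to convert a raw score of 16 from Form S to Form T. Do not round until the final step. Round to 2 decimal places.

Linear equating: y = (SD_Y/SD_X)(x − M_X) + M_Y
y = (1.5/2.1)(16 − 14.8) + 14.0
y = 0.714286 × 1.2 + 14.0 = 0.8571 + 14.0 = 14.86

14.86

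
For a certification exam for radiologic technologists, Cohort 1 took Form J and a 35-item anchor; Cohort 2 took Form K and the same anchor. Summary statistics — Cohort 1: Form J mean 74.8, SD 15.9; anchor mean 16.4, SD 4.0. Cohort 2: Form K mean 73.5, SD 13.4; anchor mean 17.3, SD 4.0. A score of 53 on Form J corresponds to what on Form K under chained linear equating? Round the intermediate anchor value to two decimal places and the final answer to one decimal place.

Form J → anchor (Cohort 1): v = (4.0/15.9)(53 − 74.8) + 16.4 = 10.92
anchor → Form K (Cohort 2): y = (13.4/4.0)(10.92 − 17.3) + 73.5 = 52.1

52.1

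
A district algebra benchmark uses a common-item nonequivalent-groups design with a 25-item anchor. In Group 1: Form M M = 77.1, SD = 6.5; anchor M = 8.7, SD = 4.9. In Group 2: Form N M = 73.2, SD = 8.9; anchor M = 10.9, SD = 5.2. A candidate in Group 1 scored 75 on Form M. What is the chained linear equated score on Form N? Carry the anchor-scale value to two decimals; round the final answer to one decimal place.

Form M → anchor (Group 1): v = (4.9/6.5)(75 − 77.1) + 8.7 = 7.12
anchor → Form N (Group 2): y = (8.9/5.2)(7.12 − 10.9) + 73.2 = 66.7

66.7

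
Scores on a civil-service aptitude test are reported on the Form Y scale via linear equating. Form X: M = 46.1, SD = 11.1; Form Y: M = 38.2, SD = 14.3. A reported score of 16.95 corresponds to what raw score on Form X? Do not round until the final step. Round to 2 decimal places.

29.61

Invert y = (SD_Y/SD_X)(x − M_X) + M_Y:
x = (SD_X/SD_Y)(y − M_Y) + M_X = (11.1/14.3)(16.95 − 38.2) + 46.1
x = 0.776224 × -21.250 + 46.1 = 29.61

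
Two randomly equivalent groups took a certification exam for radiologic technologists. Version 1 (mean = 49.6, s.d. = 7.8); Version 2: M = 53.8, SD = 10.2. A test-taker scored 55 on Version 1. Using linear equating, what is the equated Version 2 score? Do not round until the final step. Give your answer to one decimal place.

60.9

Linear equating: y = (SD_Y/SD_X)(x − M_X) + M_Y
y = (10.2/7.8)(55 − 49.6) + 53.8
y = 1.307692 × 5.4 + 53.8 = 7.0615 + 53.8 = 60.9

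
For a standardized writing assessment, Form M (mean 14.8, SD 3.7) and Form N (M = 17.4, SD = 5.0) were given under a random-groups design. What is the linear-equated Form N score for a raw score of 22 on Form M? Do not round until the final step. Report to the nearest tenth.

Linear equating: y = (SD_Y/SD_X)(x − M_X) + M_Y
y = (5.0/3.7)(22 − 14.8) + 17.4
y = 1.351351 × 7.2 + 17.4 = 9.7297 + 17.4 = 27.1

27.1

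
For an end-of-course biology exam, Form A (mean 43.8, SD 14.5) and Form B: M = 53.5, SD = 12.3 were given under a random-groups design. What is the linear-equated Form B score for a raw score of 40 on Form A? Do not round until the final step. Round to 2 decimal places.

50.28

Linear equating: y = (SD_Y/SD_X)(x − M_X) + M_Y
y = (12.3/14.5)(40 − 43.8) + 53.5
y = 0.848276 × -3.8 + 53.5 = -3.2234 + 53.5 = 50.28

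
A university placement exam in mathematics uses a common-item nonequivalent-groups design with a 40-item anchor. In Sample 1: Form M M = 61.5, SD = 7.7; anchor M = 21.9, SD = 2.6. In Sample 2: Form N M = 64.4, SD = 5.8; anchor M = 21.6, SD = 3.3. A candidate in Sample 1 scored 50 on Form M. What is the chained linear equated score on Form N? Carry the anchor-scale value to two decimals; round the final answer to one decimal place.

58.1

Form M → anchor (Sample 1): v = (2.6/7.7)(50 − 61.5) + 21.9 = 18.02
anchor → Form N (Sample 2): y = (5.8/3.3)(18.02 − 21.6) + 64.4 = 58.1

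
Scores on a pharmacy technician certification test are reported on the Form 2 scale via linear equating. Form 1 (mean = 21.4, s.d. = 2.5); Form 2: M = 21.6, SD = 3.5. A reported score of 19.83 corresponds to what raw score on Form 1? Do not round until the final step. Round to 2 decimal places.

Invert y = (SD_Y/SD_X)(x − M_X) + M_Y:
x = (SD_X/SD_Y)(y − M_Y) + M_X = (2.5/3.5)(19.83 − 21.6) + 21.4
x = 0.714286 × -1.770 + 21.4 = 20.14

20.14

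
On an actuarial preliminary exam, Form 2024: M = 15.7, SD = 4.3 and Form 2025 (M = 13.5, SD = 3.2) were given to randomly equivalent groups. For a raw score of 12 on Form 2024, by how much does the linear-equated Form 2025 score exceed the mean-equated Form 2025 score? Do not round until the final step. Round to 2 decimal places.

0.95

Mean-equated: 12 + (13.5 − 15.7) = 9.80
Linear-equated: (3.2/4.3)(12 − 15.7) + 13.5 = 10.747
Difference = 10.747 − 9.80 = 0.95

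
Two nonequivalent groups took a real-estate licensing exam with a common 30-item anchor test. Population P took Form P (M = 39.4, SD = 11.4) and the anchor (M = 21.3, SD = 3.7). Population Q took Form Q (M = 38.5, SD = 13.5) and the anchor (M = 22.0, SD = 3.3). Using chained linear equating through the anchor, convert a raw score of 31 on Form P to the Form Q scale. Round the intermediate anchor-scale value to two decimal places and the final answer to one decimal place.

Form P → anchor (Population P): v = (3.7/11.4)(31 − 39.4) + 21.3 = 18.57
anchor → Form Q (Population Q): y = (13.5/3.3)(18.57 − 22.0) + 38.5 = 24.5

24.5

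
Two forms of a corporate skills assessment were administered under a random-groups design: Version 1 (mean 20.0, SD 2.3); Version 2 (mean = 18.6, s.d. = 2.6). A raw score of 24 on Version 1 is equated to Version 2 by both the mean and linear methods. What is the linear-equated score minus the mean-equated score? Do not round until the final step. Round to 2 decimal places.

0.52

Mean-equated: 24 + (18.6 − 20.0) = 22.60
Linear-equated: (2.6/2.3)(24 − 20.0) + 18.6 = 23.122
Difference = 23.122 − 22.60 = 0.52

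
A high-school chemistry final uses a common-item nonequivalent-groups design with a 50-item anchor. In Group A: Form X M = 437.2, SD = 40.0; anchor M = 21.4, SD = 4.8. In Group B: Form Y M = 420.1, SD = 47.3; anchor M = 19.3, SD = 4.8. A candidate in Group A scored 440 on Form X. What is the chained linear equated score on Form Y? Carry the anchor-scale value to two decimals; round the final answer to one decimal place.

444.1

Form X → anchor (Group A): v = (4.8/40.0)(440 − 437.2) + 21.4 = 21.74
anchor → Form Y (Group B): y = (47.3/4.8)(21.74 − 19.3) + 420.1 = 444.1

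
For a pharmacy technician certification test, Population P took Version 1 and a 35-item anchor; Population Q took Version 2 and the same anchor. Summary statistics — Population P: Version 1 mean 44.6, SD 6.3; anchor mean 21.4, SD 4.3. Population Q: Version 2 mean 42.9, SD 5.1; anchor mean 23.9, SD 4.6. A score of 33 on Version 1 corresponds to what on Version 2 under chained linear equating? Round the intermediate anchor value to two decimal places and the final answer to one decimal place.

Version 1 → anchor (Population P): v = (4.3/6.3)(33 − 44.6) + 21.4 = 13.48
anchor → Version 2 (Population Q): y = (5.1/4.6)(13.48 − 23.9) + 42.9 = 31.3

31.3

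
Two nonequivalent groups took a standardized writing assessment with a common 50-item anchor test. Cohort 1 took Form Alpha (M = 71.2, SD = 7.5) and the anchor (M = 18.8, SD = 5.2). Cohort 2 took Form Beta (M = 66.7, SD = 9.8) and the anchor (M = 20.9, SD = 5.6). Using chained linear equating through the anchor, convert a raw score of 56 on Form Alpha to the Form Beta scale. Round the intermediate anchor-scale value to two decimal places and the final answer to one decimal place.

Form Alpha → anchor (Cohort 1): v = (5.2/7.5)(56 − 71.2) + 18.8 = 8.26
anchor → Form Beta (Cohort 2): y = (9.8/5.6)(8.26 − 20.9) + 66.7 = 44.6

44.6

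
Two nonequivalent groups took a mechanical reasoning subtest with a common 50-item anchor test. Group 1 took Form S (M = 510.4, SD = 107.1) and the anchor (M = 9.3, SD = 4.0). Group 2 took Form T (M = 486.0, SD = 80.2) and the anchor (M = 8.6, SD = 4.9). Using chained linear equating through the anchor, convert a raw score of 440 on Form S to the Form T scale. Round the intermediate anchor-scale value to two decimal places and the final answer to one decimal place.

454.4

Form S → anchor (Group 1): v = (4.0/107.1)(440 − 510.4) + 9.3 = 6.67
anchor → Form T (Group 2): y = (80.2/4.9)(6.67 − 8.6) + 486.0 = 454.4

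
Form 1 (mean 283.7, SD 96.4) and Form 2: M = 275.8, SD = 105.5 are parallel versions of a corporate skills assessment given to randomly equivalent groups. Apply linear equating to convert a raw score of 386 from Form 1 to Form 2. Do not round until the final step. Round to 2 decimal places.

387.76

Linear equating: y = (SD_Y/SD_X)(x − M_X) + M_Y
y = (105.5/96.4)(386 − 283.7) + 275.8
y = 1.094398 × 102.3 + 275.8 = 111.9570 + 275.8 = 387.76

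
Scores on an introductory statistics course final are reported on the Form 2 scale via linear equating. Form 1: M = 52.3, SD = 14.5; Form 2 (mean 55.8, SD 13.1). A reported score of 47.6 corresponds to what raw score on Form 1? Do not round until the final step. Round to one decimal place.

43.2

Invert y = (SD_Y/SD_X)(x − M_X) + M_Y:
x = (SD_X/SD_Y)(y − M_Y) + M_X = (14.5/13.1)(47.6 − 55.8) + 52.3
x = 1.106870 × -8.200 + 52.3 = 43.2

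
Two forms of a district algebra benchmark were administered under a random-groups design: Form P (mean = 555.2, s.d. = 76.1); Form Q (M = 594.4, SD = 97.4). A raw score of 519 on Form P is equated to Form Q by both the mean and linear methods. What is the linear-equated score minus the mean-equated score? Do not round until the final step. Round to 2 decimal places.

-10.13

Mean-equated: 519 + (594.4 − 555.2) = 558.20
Linear-equated: (97.4/76.1)(519 − 555.2) + 594.4 = 548.068
Difference = 548.068 − 558.20 = -10.13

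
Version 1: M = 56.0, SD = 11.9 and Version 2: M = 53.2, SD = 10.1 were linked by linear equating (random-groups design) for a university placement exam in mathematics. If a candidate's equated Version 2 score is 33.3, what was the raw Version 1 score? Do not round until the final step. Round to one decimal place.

Invert y = (SD_Y/SD_X)(x − M_X) + M_Y:
x = (SD_X/SD_Y)(y − M_Y) + M_X = (11.9/10.1)(33.3 − 53.2) + 56.0
x = 1.178218 × -19.900 + 56.0 = 32.6

32.6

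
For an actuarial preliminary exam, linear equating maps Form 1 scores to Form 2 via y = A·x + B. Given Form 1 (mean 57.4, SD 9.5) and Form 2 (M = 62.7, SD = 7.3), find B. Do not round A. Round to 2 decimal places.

A = SD_Y / SD_X = 7.3 / 9.5 = 0.768421
B = M_Y − A·M_X = 62.7 − 0.768421 × 57.4 = 18.59

18.59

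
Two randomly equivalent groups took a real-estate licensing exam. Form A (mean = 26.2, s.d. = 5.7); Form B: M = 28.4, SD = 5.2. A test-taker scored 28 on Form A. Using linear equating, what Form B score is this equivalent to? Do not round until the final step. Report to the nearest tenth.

30.0

Linear equating: y = (SD_Y/SD_X)(x − M_X) + M_Y
y = (5.2/5.7)(28 − 26.2) + 28.4
y = 0.912281 × 1.8 + 28.4 = 1.6421 + 28.4 = 30.0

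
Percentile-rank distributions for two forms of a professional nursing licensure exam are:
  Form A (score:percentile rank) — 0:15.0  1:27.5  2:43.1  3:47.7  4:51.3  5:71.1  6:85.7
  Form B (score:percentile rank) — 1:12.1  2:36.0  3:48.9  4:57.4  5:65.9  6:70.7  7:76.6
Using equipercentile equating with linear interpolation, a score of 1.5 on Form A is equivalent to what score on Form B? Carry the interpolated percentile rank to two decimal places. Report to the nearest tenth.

2.0

PR of 1.5 on Form A: 27.5 + (1.5 − 1)/(2 − 1) × (43.1 − 27.5) = 35.30
On Form B, PR 35.30 falls between score 1 (PR 12.1) and 2 (PR 36.0).
Interpolate: 1 + (35.30 − 12.1)/(36.0 − 12.1) × (2 − 1) = 2.0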